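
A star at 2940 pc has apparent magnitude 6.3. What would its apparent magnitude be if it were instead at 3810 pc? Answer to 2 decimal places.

m ≈ 6.86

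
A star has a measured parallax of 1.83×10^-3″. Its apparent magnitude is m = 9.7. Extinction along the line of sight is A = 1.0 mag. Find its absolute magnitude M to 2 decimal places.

d = 1/p = 1/1.83×10^-3″ = 546.4 pc
5 log₁₀(d/10 pc) = 5 log₁₀(546.4) − 5 = 8.688
M = m − 5 log₁₀(d/10) − A = 9.7 − 8.688 − 1.0 = 0.012

M ≈ 0.01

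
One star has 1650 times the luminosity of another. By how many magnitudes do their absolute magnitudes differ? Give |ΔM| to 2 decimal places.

|ΔM| ≈ 8.04

Pogson: ΔM = −2.5 log₁₀(ratio) = −2.5 log₁₀(1650) = −2.5 × 3.2175 = -8.044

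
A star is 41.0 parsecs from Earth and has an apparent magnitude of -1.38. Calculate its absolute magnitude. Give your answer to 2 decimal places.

M ≈ -4.44

5 log₁₀(d/10 pc) = 5 log₁₀(41.00) − 5 = 3.064
M = m − 5 log₁₀(d/10) = -1.38 − 3.064 = -4.444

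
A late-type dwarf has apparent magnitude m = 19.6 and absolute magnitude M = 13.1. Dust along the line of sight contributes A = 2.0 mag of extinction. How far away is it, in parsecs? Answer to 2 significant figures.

d ≈ 79 pc

m − M = 5 log₁₀(d/10 pc) + A  ⇒  19.6 − (13.1) − 2.0 = 5 log₁₀(d/10)
4.500 = 5 log₁₀(d/10)
log₁₀ d = (m − M − A)/5 + 1 = 1.9000
d = 10^1.9000 = 79.43 pc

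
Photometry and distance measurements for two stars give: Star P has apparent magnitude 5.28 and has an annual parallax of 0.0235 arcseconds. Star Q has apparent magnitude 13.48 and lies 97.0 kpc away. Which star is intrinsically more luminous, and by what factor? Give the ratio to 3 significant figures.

Star Q is more luminous, by a factor of 2730.

Star P: d = 1/p = 1/0.0235″ = 42.55 pc
Star P: M = m − 5 log₁₀ d + 5 = 5.28 − 5·1.6289 + 5 = 2.135
Star Q: d = 97.0 kpc = 97000 pc
Star Q: M = m − 5 log₁₀ d + 5 = 13.48 − 5·4.9868 + 5 = -6.454
ΔM = M_P − M_Q = 2.135 − (-6.454) = 8.589; smaller M is more luminous → Star Q.
L ratio = 10^(0.4 |ΔM|) = 10^3.436 = 2727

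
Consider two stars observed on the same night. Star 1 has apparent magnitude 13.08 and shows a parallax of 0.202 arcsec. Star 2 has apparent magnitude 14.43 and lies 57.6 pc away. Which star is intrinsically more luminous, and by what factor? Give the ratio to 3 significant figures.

Star 1: d = 1/p = 1/0.202″ = 4.950 pc
Star 1: M = m − 5 log₁₀ d + 5 = 13.08 − 5·0.6946 + 5 = 14.607
Star 2: M = m − 5 log₁₀ d + 5 = 14.43 − 5·1.7604 + 5 = 10.628
ΔM = M_1 − M_2 = 14.607 − (10.628) = 3.979; smaller M is more luminous → Star 2.
L ratio = 10^(0.4 |ΔM|) = 10^1.592 = 39.04

Star 2 is more luminous, by a factor of 39.0.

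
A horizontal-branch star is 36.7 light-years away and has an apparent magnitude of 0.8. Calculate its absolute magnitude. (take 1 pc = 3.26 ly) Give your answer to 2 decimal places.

M ≈ 0.54

d = 36.7 ly / 3.26 = 11.26 pc
5 log₁₀(d/10 pc) = 5 log₁₀(11.26) − 5 = 0.257
M = m − 5 log₁₀(d/10) = 0.8 − 0.257 = 0.543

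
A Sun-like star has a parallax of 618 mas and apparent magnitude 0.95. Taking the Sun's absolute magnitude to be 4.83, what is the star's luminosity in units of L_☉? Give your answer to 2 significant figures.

d = 1/p = 1000/618 mas = 1.618 pc
M = m − 5 log₁₀ d + 5 = 0.95 − 5·0.2090 + 5 = 4.905
M − M_☉ = 4.905 − 4.83 = 0.075
L/L_☉ = 10^(−0.4 × 0.075) = 0.9333

L/L_☉ ≈ 0.93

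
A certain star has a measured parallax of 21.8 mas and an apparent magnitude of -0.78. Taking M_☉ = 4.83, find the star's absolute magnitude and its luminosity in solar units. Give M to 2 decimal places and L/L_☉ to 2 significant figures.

M ≈ -4.09; L/L_☉ ≈ 3700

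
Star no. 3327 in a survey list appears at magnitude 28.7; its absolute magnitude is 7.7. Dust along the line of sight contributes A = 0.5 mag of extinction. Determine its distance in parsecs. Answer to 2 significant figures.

d ≈ 130000 pc

m − M = 5 log₁₀(d/10 pc) + A  ⇒  28.7 − (7.7) − 0.5 = 5 log₁₀(d/10)
20.500 = 5 log₁₀(d/10)
log₁₀ d = (m − M − A)/5 + 1 = 5.1000
d = 10^5.1000 = 125900 pc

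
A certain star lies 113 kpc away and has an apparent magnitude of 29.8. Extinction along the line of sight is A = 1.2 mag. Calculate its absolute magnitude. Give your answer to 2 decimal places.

M ≈ 8.33

d = 113 kpc = 113000 pc
5 log₁₀(d/10 pc) = 5 log₁₀(113000) − 5 = 20.265
M = m − 5 log₁₀(d/10) − A = 29.8 − 20.265 − 1.2 = 8.335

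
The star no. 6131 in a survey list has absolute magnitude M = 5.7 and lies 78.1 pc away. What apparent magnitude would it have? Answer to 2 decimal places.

m ≈ 10.16

m = M + 5 log₁₀ d − 5 = 5.7 + 5·1.8927 − 5 = 10.163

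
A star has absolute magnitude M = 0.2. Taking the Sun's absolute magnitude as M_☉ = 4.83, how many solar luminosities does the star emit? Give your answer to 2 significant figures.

L/L_☉ ≈ 71

M − M_☉ = 0.2 − 4.83 = -4.630
L/L_☉ = 10^(−0.4 (M − M_☉)) = 10^1.852 = 71.12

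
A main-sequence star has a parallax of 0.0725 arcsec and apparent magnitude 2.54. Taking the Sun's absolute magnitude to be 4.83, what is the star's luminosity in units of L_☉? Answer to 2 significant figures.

L/L_☉ ≈ 16

d = 1/p = 1/0.0725″ = 13.79 pc
M = m − 5 log₁₀ d + 5 = 2.54 − 5·1.1397 + 5 = 1.842
M − M_☉ = 1.842 − 4.83 = -2.988
L/L_☉ = 10^(−0.4 × -2.988) = 15.68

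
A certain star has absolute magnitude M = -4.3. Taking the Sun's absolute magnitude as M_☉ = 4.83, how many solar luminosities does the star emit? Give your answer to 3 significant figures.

M − M_☉ = -4.3 − 4.83 = -9.130
L/L_☉ = 10^(−0.4 (M − M_☉)) = 10^3.652 = 4487

L/L_☉ ≈ 4490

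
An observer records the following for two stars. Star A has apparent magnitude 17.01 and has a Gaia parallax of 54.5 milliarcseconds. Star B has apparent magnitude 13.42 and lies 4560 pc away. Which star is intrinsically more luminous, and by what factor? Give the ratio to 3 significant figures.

Star A: p = 54.5 mas = 0.0545″ → d = 1/p = 18.35 pc
Star A: M = m − 5 log₁₀ d + 5 = 17.01 − 5·1.2636 + 5 = 15.692
Star B: M = m − 5 log₁₀ d + 5 = 13.42 − 5·3.6590 + 5 = 0.125
ΔM = M_A − M_B = 15.692 − (0.125) = 15.567; smaller M is more luminous → Star B.
L ratio = 10^(0.4 |ΔM|) = 10^6.227 = 1.685×10^6

Star B is more luminous, by a factor of 1.69×10^6.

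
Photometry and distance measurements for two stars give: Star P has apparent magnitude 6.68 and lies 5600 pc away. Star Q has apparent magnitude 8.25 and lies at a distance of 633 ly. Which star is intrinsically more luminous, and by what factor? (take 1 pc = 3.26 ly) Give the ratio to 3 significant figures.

Star P: M = m − 5 log₁₀ d + 5 = 6.68 − 5·3.7482 + 5 = -7.061
Star Q: d = 633 ly / 3.26 = 194.2 pc
Star Q: M = m − 5 log₁₀ d + 5 = 8.25 − 5·2.2882 + 5 = 1.809
ΔM = M_P − M_Q = -7.061 − (1.809) = -8.870; smaller M is more luminous → Star P.
L ratio = 10^(0.4 |ΔM|) = 10^3.548 = 3532

Star P is more luminous, by a factor of 3530.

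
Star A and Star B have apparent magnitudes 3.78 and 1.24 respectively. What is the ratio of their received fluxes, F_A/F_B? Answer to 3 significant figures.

Magnitude difference = 2.54
Flux ratio = 10^(−0.4 Δm) = 10^(−0.4 × 2.54) = 10^-1.016 = 0.09638

F_A/F_B ≈ 0.0964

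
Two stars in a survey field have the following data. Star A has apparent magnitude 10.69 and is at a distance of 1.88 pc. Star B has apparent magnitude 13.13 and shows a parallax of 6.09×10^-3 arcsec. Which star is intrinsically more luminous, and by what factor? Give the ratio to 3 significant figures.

Star B is more luminous, by a factor of 806.

Star A: M = m − 5 log₁₀ d + 5 = 10.69 − 5·0.2742 + 5 = 14.319
Star B: d = 1/p = 1/6.09×10^-3″ = 164.2 pc
Star B: M = m − 5 log₁₀ d + 5 = 13.13 − 5·2.2154 + 5 = 7.053
ΔM = M_A − M_B = 14.319 − (7.053) = 7.266; smaller M is more luminous → Star B.
L ratio = 10^(0.4 |ΔM|) = 10^2.906 = 806.2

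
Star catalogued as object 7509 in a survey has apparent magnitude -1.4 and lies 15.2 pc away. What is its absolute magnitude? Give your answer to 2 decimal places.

M ≈ -2.31

5 log₁₀(d/10 pc) = 5 log₁₀(15.20) − 5 = 0.909
M = m − 5 log₁₀(d/10) = -1.4 − 0.909 = -2.309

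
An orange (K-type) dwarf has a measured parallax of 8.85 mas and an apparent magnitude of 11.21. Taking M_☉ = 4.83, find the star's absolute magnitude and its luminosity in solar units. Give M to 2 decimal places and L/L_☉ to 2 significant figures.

d = 1/p = 1000/8.85 mas = 113.0 pc
M = m − 5 log₁₀ d + 5 = 11.21 − 5·2.0531 + 5 = 5.945
M − M_☉ = 5.945 − 4.83 = 1.115
L/L_☉ = 10^(−0.4 × 1.115) = 0.3582

M ≈ 5.94; L/L_☉ ≈ 0.36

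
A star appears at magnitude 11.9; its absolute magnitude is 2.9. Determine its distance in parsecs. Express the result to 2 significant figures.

d ≈ 630 pc

μ = m − M = 9.000
m − M = 5 log₁₀ d − 5
log₁₀ d = (m − M)/5 + 1 = 2.8000
d = 10^2.8000 = 631.0 pc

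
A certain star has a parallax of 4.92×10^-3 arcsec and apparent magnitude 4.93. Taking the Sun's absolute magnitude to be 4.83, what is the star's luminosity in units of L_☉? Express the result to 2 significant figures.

L/L_☉ ≈ 380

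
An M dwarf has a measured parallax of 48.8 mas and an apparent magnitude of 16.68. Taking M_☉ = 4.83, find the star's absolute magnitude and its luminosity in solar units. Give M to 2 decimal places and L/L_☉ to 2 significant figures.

M ≈ 15.12; L/L_☉ ≈ 7.6×10^-5

d = 1/p = 1000/48.8 mas = 20.49 pc
M = m − 5 log₁₀ d + 5 = 16.68 − 5·1.3116 + 5 = 15.122
M − M_☉ = 15.122 − 4.83 = 10.292
L/L_☉ = 10^(−0.4 × 10.292) = 7.641×10^-5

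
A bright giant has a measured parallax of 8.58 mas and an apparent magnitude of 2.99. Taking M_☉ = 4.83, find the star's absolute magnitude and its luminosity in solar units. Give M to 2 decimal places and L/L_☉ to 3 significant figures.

d = 1/p = 1000/8.58 mas = 116.6 pc
M = m − 5 log₁₀ d + 5 = 2.99 − 5·2.0665 + 5 = -2.343
M − M_☉ = -2.343 − 4.83 = -7.173
L/L_☉ = 10^(−0.4 × -7.173) = 739.6

M ≈ -2.34; L/L_☉ ≈ 740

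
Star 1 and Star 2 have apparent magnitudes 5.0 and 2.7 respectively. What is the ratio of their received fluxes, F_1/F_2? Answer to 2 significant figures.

F_1/F_2 ≈ 0.12

Δm = 5.0 − (2.7) = 2.3
Flux ratio = 10^(−0.4 Δm) = 10^(−0.4 × 2.3) = 10^-0.920 = 0.1202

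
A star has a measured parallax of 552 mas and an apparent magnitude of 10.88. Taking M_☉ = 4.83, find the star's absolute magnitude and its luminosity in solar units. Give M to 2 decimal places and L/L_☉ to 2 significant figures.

d = 1/p = 1000/552 mas = 1.812 pc
M = m − 5 log₁₀ d + 5 = 10.88 − 5·0.2581 + 5 = 14.590
M − M_☉ = 14.590 − 4.83 = 9.760
L/L_☉ = 10^(−0.4 × 9.760) = 1.248×10^-4

M ≈ 14.59; L/L_☉ ≈ 1.2×10^-4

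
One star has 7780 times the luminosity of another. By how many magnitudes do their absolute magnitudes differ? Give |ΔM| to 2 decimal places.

Pogson: ΔM = −2.5 log₁₀(ratio) = −2.5 log₁₀(7780) = −2.5 × 3.8910 = -9.727

|ΔM| ≈ 9.73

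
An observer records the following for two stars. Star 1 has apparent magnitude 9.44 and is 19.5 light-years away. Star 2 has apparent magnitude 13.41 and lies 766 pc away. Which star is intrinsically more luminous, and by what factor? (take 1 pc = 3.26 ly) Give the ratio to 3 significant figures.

Star 2 is more luminous, by a factor of 423.

Star 1: d = 19.5 ly / 3.26 = 5.982 pc
Star 1: M = m − 5 log₁₀ d + 5 = 9.44 − 5·0.7768 + 5 = 10.556
Star 2: M = m − 5 log₁₀ d + 5 = 13.41 − 5·2.8842 + 5 = 3.989
ΔM = M_1 − M_2 = 10.556 − (3.989) = 6.567; smaller M is more luminous → Star 2.
L ratio = 10^(0.4 |ΔM|) = 10^2.627 = 423.5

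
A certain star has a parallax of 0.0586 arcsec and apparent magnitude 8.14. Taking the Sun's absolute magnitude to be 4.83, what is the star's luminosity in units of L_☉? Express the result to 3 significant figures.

L/L_☉ ≈ 0.138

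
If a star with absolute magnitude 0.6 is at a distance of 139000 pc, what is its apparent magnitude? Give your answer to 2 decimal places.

m = M + 5 log₁₀ d − 5 = 0.6 + 5·5.1430 − 5 = 21.315

m ≈ 21.32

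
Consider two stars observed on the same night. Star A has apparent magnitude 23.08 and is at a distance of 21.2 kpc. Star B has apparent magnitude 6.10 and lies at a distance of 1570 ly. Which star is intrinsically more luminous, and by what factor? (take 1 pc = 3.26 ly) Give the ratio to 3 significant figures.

Star A: d = 21.2 kpc = 21200 pc
Star A: M = m − 5 log₁₀ d + 5 = 23.08 − 5·4.3263 + 5 = 6.448
Star B: d = 1570 ly / 3.26 = 481.6 pc
Star B: M = m − 5 log₁₀ d + 5 = 6.10 − 5·2.6827 + 5 = -2.313
ΔM = M_A − M_B = 6.448 − (-2.313) = 8.762; smaller M is more luminous → Star B.
L ratio = 10^(0.4 |ΔM|) = 10^3.505 = 3197

Star B is more luminous, by a factor of 3200.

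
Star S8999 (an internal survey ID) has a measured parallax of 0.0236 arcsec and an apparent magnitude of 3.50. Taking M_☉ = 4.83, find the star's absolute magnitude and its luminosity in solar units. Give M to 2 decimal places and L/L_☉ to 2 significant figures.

d = 1/p = 1/0.0236″ = 42.37 pc
M = m − 5 log₁₀ d + 5 = 3.50 − 5·1.6271 + 5 = 0.365
M − M_☉ = 0.365 − 4.83 = -4.465
L/L_☉ = 10^(−0.4 × -4.465) = 61.12

M ≈ 0.36; L/L_☉ ≈ 61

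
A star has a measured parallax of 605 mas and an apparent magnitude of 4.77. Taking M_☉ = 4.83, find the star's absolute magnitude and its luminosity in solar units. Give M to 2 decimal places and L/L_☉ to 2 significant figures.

M ≈ 8.68; L/L_☉ ≈ 0.029

d = 1/p = 1000/605 mas = 1.653 pc
M = m − 5 log₁₀ d + 5 = 4.77 − 5·0.2182 + 5 = 8.679
M − M_☉ = 8.679 − 4.83 = 3.849
L/L_☉ = 10^(−0.4 × 3.849) = 0.02887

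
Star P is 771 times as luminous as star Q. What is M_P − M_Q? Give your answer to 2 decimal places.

Pogson: ΔM = −2.5 log₁₀(ratio) = −2.5 log₁₀(771) = −2.5 × 2.8871 = -7.218
Star P is brighter, so it has the smaller magnitude: the difference is negative.

M_P − M_Q ≈ -7.22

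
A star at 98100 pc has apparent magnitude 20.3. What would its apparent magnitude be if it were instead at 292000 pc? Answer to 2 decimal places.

Flux ∝ 1/d², so Δm = 5 log₁₀(d₂/d₁) = 5 log₁₀(292000/98100) = 2.369
m₂ = m₁ + Δm = 20.3 + (2.369) = 22.669

m ≈ 22.67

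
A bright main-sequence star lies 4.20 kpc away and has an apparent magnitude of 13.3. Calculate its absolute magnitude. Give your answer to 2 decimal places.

M ≈ 0.18

d = 4.20 kpc = 4200 pc
5 log₁₀(d/10 pc) = 5 log₁₀(4200) − 5 = 13.116
M = m − 5 log₁₀(d/10) = 13.3 − 13.116 = 0.184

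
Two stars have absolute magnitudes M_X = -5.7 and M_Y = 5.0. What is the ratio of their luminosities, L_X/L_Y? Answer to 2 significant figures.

ΔM = M_X − M_Y = -10.7
L_X/L_Y = 10^(−0.4 ΔM) = 10^4.280 = 19050

L_X/L_Y ≈ 19000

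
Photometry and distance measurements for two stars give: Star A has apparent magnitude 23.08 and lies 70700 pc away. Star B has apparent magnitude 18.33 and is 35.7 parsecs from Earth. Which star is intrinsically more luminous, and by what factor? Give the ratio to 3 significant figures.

Star A is more luminous, by a factor of 49400.

Star A: M = m − 5 log₁₀ d + 5 = 23.08 − 5·4.8494 + 5 = 3.833
Star B: M = m − 5 log₁₀ d + 5 = 18.33 − 5·1.5527 + 5 = 15.567
ΔM = M_A − M_B = 3.833 − (15.567) = -11.734; smaller M is more luminous → Star A.
L ratio = 10^(0.4 |ΔM|) = 10^4.694 = 49370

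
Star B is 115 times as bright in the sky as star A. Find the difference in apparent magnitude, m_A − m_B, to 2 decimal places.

m_A − m_B ≈ 5.15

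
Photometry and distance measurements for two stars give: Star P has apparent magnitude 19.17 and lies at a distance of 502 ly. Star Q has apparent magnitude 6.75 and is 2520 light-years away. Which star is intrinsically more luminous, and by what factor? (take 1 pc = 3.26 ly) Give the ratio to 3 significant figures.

Star P: d = 502 ly / 3.26 = 154.0 pc
Star P: M = m − 5 log₁₀ d + 5 = 19.17 − 5·2.1875 + 5 = 13.233
Star Q: d = 2520 ly / 3.26 = 773.0 pc
Star Q: M = m − 5 log₁₀ d + 5 = 6.75 − 5·2.8882 + 5 = -2.691
ΔM = M_P − M_Q = 13.233 − (-2.691) = 15.923; smaller M is more luminous → Star Q.
L ratio = 10^(0.4 |ΔM|) = 10^6.369 = 2.341×10^6

Star Q is more luminous, by a factor of 2.34×10^6.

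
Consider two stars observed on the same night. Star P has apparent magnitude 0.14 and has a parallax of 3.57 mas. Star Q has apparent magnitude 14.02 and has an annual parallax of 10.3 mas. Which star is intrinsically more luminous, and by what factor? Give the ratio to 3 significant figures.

Star P is more luminous, by a factor of 2.97×10^6.

Star P: p = 3.57 mas = 3.57×10^-3″ → d = 1/p = 280.1 pc
Star P: M = m − 5 log₁₀ d + 5 = 0.14 − 5·2.4473 + 5 = -7.097
Star Q: p = 10.3 mas = 0.0103″ → d = 1/p = 97.09 pc
Star Q: M = m − 5 log₁₀ d + 5 = 14.02 − 5·1.9872 + 5 = 9.084
ΔM = M_P − M_Q = -7.097 − (9.084) = -16.181; smaller M is more luminous → Star P.
L ratio = 10^(0.4 |ΔM|) = 10^6.472 = 2.967×10^6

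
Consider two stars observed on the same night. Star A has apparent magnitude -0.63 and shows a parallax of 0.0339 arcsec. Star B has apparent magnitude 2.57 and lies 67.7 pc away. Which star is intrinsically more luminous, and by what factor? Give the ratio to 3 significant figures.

Star A: d = 1/p = 1/0.0339″ = 29.50 pc
Star A: M = m − 5 log₁₀ d + 5 = -0.63 − 5·1.4698 + 5 = -2.979
Star B: M = m − 5 log₁₀ d + 5 = 2.57 − 5·1.8306 + 5 = -1.583
ΔM = M_A − M_B = -2.979 − (-1.583) = -1.396; smaller M is more luminous → Star A.
L ratio = 10^(0.4 |ΔM|) = 10^0.558 = 3.618

Star A is more luminous, by a factor of 3.62.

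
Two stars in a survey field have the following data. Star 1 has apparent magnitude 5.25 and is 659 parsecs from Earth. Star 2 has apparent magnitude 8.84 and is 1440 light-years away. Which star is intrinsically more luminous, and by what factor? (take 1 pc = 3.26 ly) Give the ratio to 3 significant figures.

Star 1 is more luminous, by a factor of 60.7.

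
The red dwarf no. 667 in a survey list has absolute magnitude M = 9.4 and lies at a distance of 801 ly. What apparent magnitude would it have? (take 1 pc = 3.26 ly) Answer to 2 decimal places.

m ≈ 16.35

d = 801 ly / 3.26 = 245.7 pc
m = M + 5 log₁₀ d − 5 = 9.4 + 5·2.3904 − 5 = 16.352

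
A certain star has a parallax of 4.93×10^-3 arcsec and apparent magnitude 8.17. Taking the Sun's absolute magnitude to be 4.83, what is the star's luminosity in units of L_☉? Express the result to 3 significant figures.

d = 1/p = 1/4.93×10^-3″ = 202.8 pc
M = m − 5 log₁₀ d + 5 = 8.17 − 5·2.3072 + 5 = 1.634
M − M_☉ = 1.634 − 4.83 = -3.196
L/L_☉ = 10^(−0.4 × -3.196) = 18.98

L/L_☉ ≈ 19.0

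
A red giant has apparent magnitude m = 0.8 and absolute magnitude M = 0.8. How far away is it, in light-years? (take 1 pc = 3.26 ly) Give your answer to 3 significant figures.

Distance modulus: m − M = 0.8 − (0.8) = 0.000
m − M = 5 log₁₀ d − 5
log₁₀ d = (m − M)/5 + 1 = 1.0000
d = 10^1.0000 = 10.00 pc
= 32.60 ly

d ≈ 32.6 ly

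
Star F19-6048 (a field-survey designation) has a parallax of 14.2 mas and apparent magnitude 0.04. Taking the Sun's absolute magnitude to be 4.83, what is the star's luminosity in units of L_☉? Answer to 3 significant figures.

d = 1/p = 1000/14.2 mas = 70.42 pc
M = m − 5 log₁₀ d + 5 = 0.04 − 5·1.8477 + 5 = -4.199
M − M_☉ = -4.199 − 4.83 = -9.029
L/L_☉ = 10^(−0.4 × -9.029) = 4087

L/L_☉ ≈ 4090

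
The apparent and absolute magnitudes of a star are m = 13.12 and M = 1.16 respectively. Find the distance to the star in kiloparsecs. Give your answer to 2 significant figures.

d ≈ 2.5 kpc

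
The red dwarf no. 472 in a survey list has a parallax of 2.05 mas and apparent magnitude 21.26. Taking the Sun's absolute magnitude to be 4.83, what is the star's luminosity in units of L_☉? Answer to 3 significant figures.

L/L_☉ ≈ 6.38×10^-4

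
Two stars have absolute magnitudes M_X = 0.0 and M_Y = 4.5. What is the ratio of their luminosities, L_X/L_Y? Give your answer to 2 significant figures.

ΔM = M_X − M_Y = -4.5
L_X/L_Y = 10^(−0.4 ΔM) = 10^1.800 = 63.10

L_X/L_Y ≈ 63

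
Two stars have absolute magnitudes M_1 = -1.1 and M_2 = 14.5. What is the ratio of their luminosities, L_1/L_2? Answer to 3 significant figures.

ΔM = M_1 − M_2 = -15.6
L_1/L_2 = 10^(−0.4 ΔM) = 10^6.240 = 1.738×10^6

L_1/L_2 ≈ 1.74×10^6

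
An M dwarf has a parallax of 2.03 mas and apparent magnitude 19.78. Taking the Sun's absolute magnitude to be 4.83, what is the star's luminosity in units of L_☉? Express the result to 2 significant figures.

L/L_☉ ≈ 2.5×10^-3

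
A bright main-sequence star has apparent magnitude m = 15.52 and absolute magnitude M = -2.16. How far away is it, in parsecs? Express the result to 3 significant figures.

d ≈ 34400 pc

Distance modulus: m − M = 15.52 − (-2.16) = 17.680
m − M = 5 log₁₀ d − 5
log₁₀ d = (m − M)/5 + 1 = 4.5360
d = 10^4.5360 = 34360 pc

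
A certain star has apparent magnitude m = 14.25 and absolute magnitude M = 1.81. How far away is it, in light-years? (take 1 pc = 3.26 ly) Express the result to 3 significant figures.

Distance modulus: m − M = 14.25 − (1.81) = 12.440
m − M = 5 log₁₀ d − 5
log₁₀ d = (m − M)/5 + 1 = 3.4880
d = 10^3.4880 = 3076 pc
= 10030 ly

d ≈ 10000 ly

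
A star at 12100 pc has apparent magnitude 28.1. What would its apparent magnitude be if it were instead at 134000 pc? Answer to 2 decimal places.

m ≈ 33.32

Flux ∝ 1/d², so Δm = 5 log₁₀(d₂/d₁) = 5 log₁₀(134000/12100) = 5.222
m₂ = m₁ + Δm = 28.1 + (5.222) = 33.322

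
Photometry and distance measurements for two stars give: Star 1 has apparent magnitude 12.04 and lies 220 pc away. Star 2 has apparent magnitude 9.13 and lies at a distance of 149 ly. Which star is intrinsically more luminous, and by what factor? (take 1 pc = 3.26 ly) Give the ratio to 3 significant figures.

Star 1: M = m − 5 log₁₀ d + 5 = 12.04 − 5·2.3424 + 5 = 5.328
Star 2: d = 149 ly / 3.26 = 45.71 pc
Star 2: M = m − 5 log₁₀ d + 5 = 9.13 − 5·1.6600 + 5 = 5.830
ΔM = M_1 − M_2 = 5.328 − (5.830) = -0.502; smaller M is more luminous → Star 1.
L ratio = 10^(0.4 |ΔM|) = 10^0.201 = 1.588

Star 1 is more luminous, by a factor of 1.59.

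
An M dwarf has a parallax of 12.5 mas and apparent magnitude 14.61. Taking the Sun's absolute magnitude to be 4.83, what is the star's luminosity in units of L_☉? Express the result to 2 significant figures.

d = 1/p = 1000/12.5 mas = 80.00 pc
M = m − 5 log₁₀ d + 5 = 14.61 − 5·1.9031 + 5 = 10.095
M − M_☉ = 10.095 − 4.83 = 5.265
L/L_☉ = 10^(−0.4 × 5.265) = 7.838×10^-3

L/L_☉ ≈ 7.8×10^-3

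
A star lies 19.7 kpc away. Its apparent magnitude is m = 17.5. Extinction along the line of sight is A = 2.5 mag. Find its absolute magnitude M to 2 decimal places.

M ≈ -1.47

d = 19.7 kpc = 19700 pc
5 log₁₀(d/10 pc) = 5 log₁₀(19700) − 5 = 16.472
M = m − 5 log₁₀(d/10) − A = 17.5 − 16.472 − 2.5 = -1.472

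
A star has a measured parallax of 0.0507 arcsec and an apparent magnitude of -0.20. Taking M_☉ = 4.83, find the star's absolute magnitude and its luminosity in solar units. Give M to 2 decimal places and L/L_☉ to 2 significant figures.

M ≈ -1.67; L/L_☉ ≈ 400

d = 1/p = 1/0.0507″ = 19.72 pc
M = m − 5 log₁₀ d + 5 = -0.20 − 5·1.2950 + 5 = -1.675
M − M_☉ = -1.675 − 4.83 = -6.505
L/L_☉ = 10^(−0.4 × -6.505) = 399.9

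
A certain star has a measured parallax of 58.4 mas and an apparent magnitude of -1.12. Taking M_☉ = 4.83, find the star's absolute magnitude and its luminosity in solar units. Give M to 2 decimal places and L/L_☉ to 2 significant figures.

d = 1/p = 1000/58.4 mas = 17.12 pc
M = m − 5 log₁₀ d + 5 = -1.12 − 5·1.2336 + 5 = -2.288
M − M_☉ = -2.288 − 4.83 = -7.118
L/L_☉ = 10^(−0.4 × -7.118) = 703.4

M ≈ -2.29; L/L_☉ ≈ 700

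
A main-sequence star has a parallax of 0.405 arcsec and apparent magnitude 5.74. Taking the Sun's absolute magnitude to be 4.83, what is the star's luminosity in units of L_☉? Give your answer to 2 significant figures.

d = 1/p = 1/0.405″ = 2.469 pc
M = m − 5 log₁₀ d + 5 = 5.74 − 5·0.3925 + 5 = 8.777
M − M_☉ = 8.777 − 4.83 = 3.947
L/L_☉ = 10^(−0.4 × 3.947) = 0.02637

L/L_☉ ≈ 0.026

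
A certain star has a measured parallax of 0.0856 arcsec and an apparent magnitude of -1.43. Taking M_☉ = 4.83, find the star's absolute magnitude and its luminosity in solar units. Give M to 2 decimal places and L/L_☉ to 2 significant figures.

d = 1/p = 1/0.0856″ = 11.68 pc
M = m − 5 log₁₀ d + 5 = -1.43 − 5·1.0675 + 5 = -1.768
M − M_☉ = -1.768 − 4.83 = -6.598
L/L_☉ = 10^(−0.4 × -6.598) = 435.6

M ≈ -1.77; L/L_☉ ≈ 440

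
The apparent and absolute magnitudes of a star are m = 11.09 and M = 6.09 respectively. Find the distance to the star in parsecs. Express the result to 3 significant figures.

Distance modulus: m − M = 11.09 − (6.09) = 5.000
m − M = 5 log₁₀ d − 5
log₁₀ d = (m − M)/5 + 1 = 2.0000
d = 10^2.0000 = 100.0 pc

d ≈ 100 pc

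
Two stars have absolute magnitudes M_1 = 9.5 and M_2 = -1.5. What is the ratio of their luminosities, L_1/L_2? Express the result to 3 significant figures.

ΔM = M_1 − M_2 = 11.0
L_1/L_2 = 10^(−0.4 ΔM) = 10^-4.400 = 3.981×10^-5

L_1/L_2 ≈ 3.98×10^-5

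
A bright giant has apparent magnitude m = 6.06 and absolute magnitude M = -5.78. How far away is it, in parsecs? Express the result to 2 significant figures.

Distance modulus: m − M = 6.06 − (-5.78) = 11.840
m − M = 5 log₁₀ d − 5
log₁₀ d = (m − M)/5 + 1 = 3.3680
d = 10^3.3680 = 2333 pc

d ≈ 2300 pc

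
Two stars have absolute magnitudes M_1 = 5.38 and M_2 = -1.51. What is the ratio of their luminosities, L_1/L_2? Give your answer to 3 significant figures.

ΔM = M_1 − M_2 = 6.89
L_1/L_2 = 10^(−0.4 ΔM) = 10^-2.756 = 1.754×10^-3

L_1/L_2 ≈ 1.75×10^-3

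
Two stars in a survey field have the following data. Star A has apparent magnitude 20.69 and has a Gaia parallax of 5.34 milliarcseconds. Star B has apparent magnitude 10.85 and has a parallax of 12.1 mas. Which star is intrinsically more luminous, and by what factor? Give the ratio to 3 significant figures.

Star B is more luminous, by a factor of 1680.

Star A: p = 5.34 mas = 5.34×10^-3″ → d = 1/p = 187.3 pc
Star A: M = m − 5 log₁₀ d + 5 = 20.69 − 5·2.2725 + 5 = 14.328
Star B: p = 12.1 mas = 0.0121″ → d = 1/p = 82.64 pc
Star B: M = m − 5 log₁₀ d + 5 = 10.85 − 5·1.9172 + 5 = 6.264
ΔM = M_A − M_B = 14.328 − (6.264) = 8.064; smaller M is more luminous → Star B.
L ratio = 10^(0.4 |ΔM|) = 10^3.226 = 1681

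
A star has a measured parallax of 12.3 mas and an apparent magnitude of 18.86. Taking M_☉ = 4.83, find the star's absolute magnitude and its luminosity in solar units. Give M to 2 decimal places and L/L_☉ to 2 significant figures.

M ≈ 14.31; L/L_☉ ≈ 1.6×10^-4

d = 1/p = 1000/12.3 mas = 81.30 pc
M = m − 5 log₁₀ d + 5 = 18.86 − 5·1.9101 + 5 = 14.310
M − M_☉ = 14.310 − 4.83 = 9.480
L/L_☉ = 10^(−0.4 × 9.480) = 1.615×10^-4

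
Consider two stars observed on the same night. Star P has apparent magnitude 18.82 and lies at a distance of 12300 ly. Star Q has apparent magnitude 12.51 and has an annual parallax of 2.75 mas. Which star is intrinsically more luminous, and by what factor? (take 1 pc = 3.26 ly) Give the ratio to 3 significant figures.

Star Q is more luminous, by a factor of 3.10.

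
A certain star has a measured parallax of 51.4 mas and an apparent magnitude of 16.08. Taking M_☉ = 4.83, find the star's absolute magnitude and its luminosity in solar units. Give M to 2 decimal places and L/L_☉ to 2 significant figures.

M ≈ 14.63; L/L_☉ ≈ 1.2×10^-4

d = 1/p = 1000/51.4 mas = 19.46 pc
M = m − 5 log₁₀ d + 5 = 16.08 − 5·1.2890 + 5 = 14.635
M − M_☉ = 14.635 − 4.83 = 9.805
L/L_☉ = 10^(−0.4 × 9.805) = 1.197×10^-4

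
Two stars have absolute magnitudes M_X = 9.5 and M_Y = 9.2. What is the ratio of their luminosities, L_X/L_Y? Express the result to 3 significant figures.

L_X/L_Y ≈ 0.759

ΔM = M_X − M_Y = 0.3
L_X/L_Y = 10^(−0.4 ΔM) = 10^-0.120 = 0.7586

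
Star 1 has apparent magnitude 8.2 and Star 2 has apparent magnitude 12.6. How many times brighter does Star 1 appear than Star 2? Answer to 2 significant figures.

58

Magnitude difference = -4.4
Flux ratio = 10^(−0.4 Δm) = 10^(−0.4 × -4.4) = 10^1.760 = 57.54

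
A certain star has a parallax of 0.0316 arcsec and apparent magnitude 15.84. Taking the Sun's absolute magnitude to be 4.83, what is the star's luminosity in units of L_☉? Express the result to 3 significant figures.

L/L_☉ ≈ 3.95×10^-4

d = 1/p = 1/0.0316″ = 31.65 pc
M = m − 5 log₁₀ d + 5 = 15.84 − 5·1.5003 + 5 = 13.338
M − M_☉ = 13.338 − 4.83 = 8.508
L/L_☉ = 10^(−0.4 × 8.508) = 3.950×10^-4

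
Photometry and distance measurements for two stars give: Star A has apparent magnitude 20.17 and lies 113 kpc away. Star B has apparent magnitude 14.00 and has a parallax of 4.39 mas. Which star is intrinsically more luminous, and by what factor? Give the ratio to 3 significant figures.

Star A is more luminous, by a factor of 838.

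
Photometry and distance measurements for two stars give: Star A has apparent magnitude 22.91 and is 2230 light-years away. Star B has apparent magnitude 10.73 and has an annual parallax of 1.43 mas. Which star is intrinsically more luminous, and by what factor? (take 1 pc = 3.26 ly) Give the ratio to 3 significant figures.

Star A: d = 2230 ly / 3.26 = 684.0 pc
Star A: M = m − 5 log₁₀ d + 5 = 22.91 − 5·2.8351 + 5 = 13.735
Star B: p = 1.43 mas = 1.43×10^-3″ → d = 1/p = 699.3 pc
Star B: M = m − 5 log₁₀ d + 5 = 10.73 − 5·2.8447 + 5 = 1.507
ΔM = M_A − M_B = 13.735 − (1.507) = 12.228; smaller M is more luminous → Star B.
L ratio = 10^(0.4 |ΔM|) = 10^4.891 = 77830

Star B is more luminous, by a factor of 77800.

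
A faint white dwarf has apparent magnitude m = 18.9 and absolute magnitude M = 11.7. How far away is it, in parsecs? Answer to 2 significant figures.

d ≈ 280 pc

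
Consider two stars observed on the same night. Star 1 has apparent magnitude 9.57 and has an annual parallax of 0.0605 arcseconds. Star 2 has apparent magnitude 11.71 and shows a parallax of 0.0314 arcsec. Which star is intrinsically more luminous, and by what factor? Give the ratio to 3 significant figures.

Star 1: d = 1/p = 1/0.0605″ = 16.53 pc
Star 1: M = m − 5 log₁₀ d + 5 = 9.57 − 5·1.2182 + 5 = 8.479
Star 2: d = 1/p = 1/0.0314″ = 31.85 pc
Star 2: M = m − 5 log₁₀ d + 5 = 11.71 − 5·1.5031 + 5 = 9.195
ΔM = M_1 − M_2 = 8.479 − (9.195) = -0.716; smaller M is more luminous → Star 1.
L ratio = 10^(0.4 |ΔM|) = 10^0.286 = 1.934

Star 1 is more luminous, by a factor of 1.93.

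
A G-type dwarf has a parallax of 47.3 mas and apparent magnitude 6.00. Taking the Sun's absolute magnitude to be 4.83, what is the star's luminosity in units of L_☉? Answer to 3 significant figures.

L/L_☉ ≈ 1.52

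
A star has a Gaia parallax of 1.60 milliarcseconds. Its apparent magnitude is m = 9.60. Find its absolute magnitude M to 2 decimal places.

M ≈ 0.62

p = 1.60 mas = 1.60×10^-3″ → d = 1/p = 625.0 pc
5 log₁₀(d/10 pc) = 5 log₁₀(625.0) − 5 = 8.979
M = m − 5 log₁₀(d/10) = 9.60 − 8.979 = 0.621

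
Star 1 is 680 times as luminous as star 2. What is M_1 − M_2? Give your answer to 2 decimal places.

Pogson: ΔM = −2.5 log₁₀(ratio) = −2.5 log₁₀(680) = −2.5 × 2.8325 = -7.081
Star 1 is brighter, so it has the smaller magnitude: the difference is negative.

M_1 − M_2 ≈ -7.08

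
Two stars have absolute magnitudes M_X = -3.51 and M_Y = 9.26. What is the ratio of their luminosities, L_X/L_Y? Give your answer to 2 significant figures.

ΔM = M_X − M_Y = -12.77
L_X/L_Y = 10^(−0.4 ΔM) = 10^5.108 = 128200

L_X/L_Y ≈ 130000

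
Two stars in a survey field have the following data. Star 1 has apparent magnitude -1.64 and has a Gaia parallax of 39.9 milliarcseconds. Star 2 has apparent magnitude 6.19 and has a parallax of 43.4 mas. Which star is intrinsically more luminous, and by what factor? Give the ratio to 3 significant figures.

Star 1 is more luminous, by a factor of 1600.

Star 1: p = 39.9 mas = 0.0399″ → d = 1/p = 25.06 pc
Star 1: M = m − 5 log₁₀ d + 5 = -1.64 − 5·1.3990 + 5 = -3.635
Star 2: p = 43.4 mas = 0.0434″ → d = 1/p = 23.04 pc
Star 2: M = m − 5 log₁₀ d + 5 = 6.19 − 5·1.3625 + 5 = 4.377
ΔM = M_1 − M_2 = -3.635 − (4.377) = -8.013; smaller M is more luminous → Star 1.
L ratio = 10^(0.4 |ΔM|) = 10^3.205 = 1603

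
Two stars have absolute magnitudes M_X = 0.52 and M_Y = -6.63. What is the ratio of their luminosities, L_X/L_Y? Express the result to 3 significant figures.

L_X/L_Y ≈ 1.38×10^-3

ΔM = M_X − M_Y = 7.15
L_X/L_Y = 10^(−0.4 ΔM) = 10^-2.860 = 1.380×10^-3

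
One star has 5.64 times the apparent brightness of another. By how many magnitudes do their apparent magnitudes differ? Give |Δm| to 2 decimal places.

|Δm| ≈ 1.88

Pogson: Δm = −2.5 log₁₀(ratio) = −2.5 log₁₀(5.64) = −2.5 × 0.7513 = -1.878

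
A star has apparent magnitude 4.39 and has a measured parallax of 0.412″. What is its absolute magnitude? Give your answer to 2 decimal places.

M ≈ 7.46

d = 1/p = 1/0.412″ = 2.427 pc
5 log₁₀(d/10 pc) = 5 log₁₀(2.427) − 5 = -3.074
M = m − 5 log₁₀(d/10) = 4.39 + 3.074 = 7.464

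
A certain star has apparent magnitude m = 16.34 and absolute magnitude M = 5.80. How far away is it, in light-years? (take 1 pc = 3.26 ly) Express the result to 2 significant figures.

d ≈ 4200 ly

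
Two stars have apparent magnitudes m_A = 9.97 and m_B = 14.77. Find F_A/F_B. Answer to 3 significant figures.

F_A/F_B ≈ 83.2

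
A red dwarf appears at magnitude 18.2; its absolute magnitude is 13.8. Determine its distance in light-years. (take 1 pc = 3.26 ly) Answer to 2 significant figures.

d ≈ 250 ly

Distance modulus: m − M = 18.2 − (13.8) = 4.400
m − M = 5 log₁₀ d − 5
log₁₀ d = (m − M)/5 + 1 = 1.8800
d = 10^1.8800 = 75.86 pc
= 247.3 ly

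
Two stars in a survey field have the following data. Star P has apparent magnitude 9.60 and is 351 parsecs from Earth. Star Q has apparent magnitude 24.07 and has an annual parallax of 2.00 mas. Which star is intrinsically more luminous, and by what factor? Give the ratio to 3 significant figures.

Star P is more luminous, by a factor of 302000.

Star P: M = m − 5 log₁₀ d + 5 = 9.60 − 5·2.5453 + 5 = 1.873
Star Q: p = 2.00 mas = 2.00×10^-3″ → d = 1/p = 500.0 pc
Star Q: M = m − 5 log₁₀ d + 5 = 24.07 − 5·2.6990 + 5 = 15.575
ΔM = M_P − M_Q = 1.873 − (15.575) = -13.702; smaller M is more luminous → Star P.
L ratio = 10^(0.4 |ΔM|) = 10^5.481 = 302500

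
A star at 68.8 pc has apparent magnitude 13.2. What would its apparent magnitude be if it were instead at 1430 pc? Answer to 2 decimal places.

Flux ∝ 1/d², so Δm = 5 log₁₀(d₂/d₁) = 5 log₁₀(1430/68.8) = 6.589
m₂ = m₁ + Δm = 13.2 + (6.589) = 19.789

m ≈ 19.79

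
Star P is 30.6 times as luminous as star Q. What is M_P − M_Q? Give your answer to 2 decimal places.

M_P − M_Q ≈ -3.71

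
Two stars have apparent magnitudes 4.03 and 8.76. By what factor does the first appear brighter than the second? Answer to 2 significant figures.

Magnitude difference = -4.73
Flux ratio = 10^(−0.4 Δm) = 10^(−0.4 × -4.73) = 10^1.892 = 77.98

78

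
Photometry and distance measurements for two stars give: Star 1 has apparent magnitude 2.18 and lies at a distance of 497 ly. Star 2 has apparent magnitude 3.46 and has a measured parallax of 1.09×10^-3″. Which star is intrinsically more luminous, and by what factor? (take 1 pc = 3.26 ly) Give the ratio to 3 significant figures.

Star 2 is more luminous, by a factor of 11.1.

Star 1: d = 497 ly / 3.26 = 152.5 pc
Star 1: M = m − 5 log₁₀ d + 5 = 2.18 − 5·2.1831 + 5 = -3.736
Star 2: d = 1/p = 1/1.09×10^-3″ = 917.4 pc
Star 2: M = m − 5 log₁₀ d + 5 = 3.46 − 5·2.9626 + 5 = -6.353
ΔM = M_1 − M_2 = -3.736 − (-6.353) = 2.617; smaller M is more luminous → Star 2.
L ratio = 10^(0.4 |ΔM|) = 10^1.047 = 11.14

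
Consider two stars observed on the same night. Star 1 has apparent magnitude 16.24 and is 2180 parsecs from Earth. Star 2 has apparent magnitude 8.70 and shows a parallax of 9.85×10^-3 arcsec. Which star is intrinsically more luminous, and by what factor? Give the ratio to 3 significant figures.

Star 1: M = m − 5 log₁₀ d + 5 = 16.24 − 5·3.3385 + 5 = 4.548
Star 2: d = 1/p = 1/9.85×10^-3″ = 101.5 pc
Star 2: M = m − 5 log₁₀ d + 5 = 8.70 − 5·2.0066 + 5 = 3.667
ΔM = M_1 − M_2 = 4.548 − (3.667) = 0.881; smaller M is more luminous → Star 2.
L ratio = 10^(0.4 |ΔM|) = 10^0.352 = 2.250

Star 2 is more luminous, by a factor of 2.25.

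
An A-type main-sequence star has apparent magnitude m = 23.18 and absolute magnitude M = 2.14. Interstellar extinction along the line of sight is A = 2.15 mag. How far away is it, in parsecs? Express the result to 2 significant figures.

m − M = 5 log₁₀(d/10 pc) + A  ⇒  23.18 − (2.14) − 2.15 = 5 log₁₀(d/10)
18.890 = 5 log₁₀(d/10)
log₁₀ d = (m − M − A)/5 + 1 = 4.7780
d = 10^4.7780 = 59980 pc

d ≈ 60000 pc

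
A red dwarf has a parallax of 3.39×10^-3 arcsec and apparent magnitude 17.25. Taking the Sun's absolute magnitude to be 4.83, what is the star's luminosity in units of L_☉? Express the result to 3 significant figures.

L/L_☉ ≈ 9.37×10^-3

d = 1/p = 1/3.39×10^-3″ = 295.0 pc
M = m − 5 log₁₀ d + 5 = 17.25 − 5·2.4698 + 5 = 9.901
M − M_☉ = 9.901 − 4.83 = 5.071
L/L_☉ = 10^(−0.4 × 5.071) = 9.367×10^-3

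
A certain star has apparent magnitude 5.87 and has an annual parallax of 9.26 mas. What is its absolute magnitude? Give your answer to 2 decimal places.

M ≈ 0.70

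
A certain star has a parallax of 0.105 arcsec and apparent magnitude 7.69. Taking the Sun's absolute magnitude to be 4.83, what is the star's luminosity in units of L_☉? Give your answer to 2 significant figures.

d = 1/p = 1/0.105″ = 9.524 pc
M = m − 5 log₁₀ d + 5 = 7.69 − 5·0.9788 + 5 = 7.796
M − M_☉ = 7.796 − 4.83 = 2.966
L/L_☉ = 10^(−0.4 × 2.966) = 0.06511

L/L_☉ ≈ 0.065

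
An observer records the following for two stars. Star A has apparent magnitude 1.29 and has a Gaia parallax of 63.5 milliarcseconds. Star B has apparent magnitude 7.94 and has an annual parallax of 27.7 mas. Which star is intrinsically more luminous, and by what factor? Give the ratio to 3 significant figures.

Star A is more luminous, by a factor of 87.0.

Star A: p = 63.5 mas = 0.0635″ → d = 1/p = 15.75 pc
Star A: M = m − 5 log₁₀ d + 5 = 1.29 − 5·1.1972 + 5 = 0.304
Star B: p = 27.7 mas = 0.0277″ → d = 1/p = 36.10 pc
Star B: M = m − 5 log₁₀ d + 5 = 7.94 − 5·1.5575 + 5 = 5.152
ΔM = M_A − M_B = 0.304 − (5.152) = -4.849; smaller M is more luminous → Star A.
L ratio = 10^(0.4 |ΔM|) = 10^1.939 = 86.98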